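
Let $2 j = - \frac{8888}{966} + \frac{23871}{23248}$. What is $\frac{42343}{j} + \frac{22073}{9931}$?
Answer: $- \frac{9441568525433557}{911511065089} \approx -10358.0$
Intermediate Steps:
$j = - \frac{91784419}{22457568}$ ($j = \frac{- \frac{8888}{966} + \frac{23871}{23248}}{2} = \frac{\left(-8888\right) \frac{1}{966} + 23871 \cdot \frac{1}{23248}}{2} = \frac{- \frac{4444}{483} + \frac{23871}{23248}}{2} = \frac{1}{2} \left(- \frac{91784419}{11228784}\right) = - \frac{91784419}{22457568} \approx -4.087$)
$\frac{42343}{j} + \frac{22073}{9931} = \frac{42343}{- \frac{91784419}{22457568}} + \frac{22073}{9931} = 42343 \left(- \frac{22457568}{91784419}\right) + 22073 \cdot \frac{1}{9931} = - \frac{950920801824}{91784419} + \frac{22073}{9931} = - \frac{9441568525433557}{911511065089}$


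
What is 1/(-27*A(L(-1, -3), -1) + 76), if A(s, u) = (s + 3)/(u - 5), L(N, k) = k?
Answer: 1/76 ≈ 0.013158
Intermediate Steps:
A(s, u) = (3 + s)/(-5 + u)
1/(-27*A(L(-1, -3), -1) + 76) = 1/(-27*(3 - 3)/(-5 - 1) + 76) = 1/(-27*0/(-6) + 76) = 1/(-(-9)*0/2 + 76) = 1/(-27*0 + 76) = 1/(0 + 76) = 1/76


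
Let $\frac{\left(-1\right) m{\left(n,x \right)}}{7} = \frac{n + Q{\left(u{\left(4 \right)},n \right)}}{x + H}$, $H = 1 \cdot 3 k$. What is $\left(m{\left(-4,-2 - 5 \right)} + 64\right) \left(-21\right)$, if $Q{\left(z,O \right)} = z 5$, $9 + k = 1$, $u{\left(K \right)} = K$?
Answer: $- \frac{44016}{31} \approx -1419.9$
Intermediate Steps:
$k = -8$ ($k = -9 + 1 = -8$)
$Q{\left(z,O \right)} = 5 z$
$H = -24$ ($H = 1 \cdot 3 \left(-8\right) = 3 \left(-8\right) = -24$)
$m{\left(n,x \right)} = - \frac{7 \left(20 + n\right)}{-24 + x}$ ($m{\left(n,x \right)} = - 7 \frac{n + 5 \cdot 4}{x - 24} = - 7 \frac{n + 20}{-24 + x} = - 7 \frac{20 + n}{-24 + x} = - \frac{7 \left(20 + n\right)}{-24 + x}$)
$\left(m{\left(-4,-2 - 5 \right)} + 64\right) \left(-21\right) = \left(\frac{7 \left(-20 - -4\right)}{-24 - 7} + 64\right) \left(-21\right) = \left(\frac{7 \left(-20 + 4\right)}{-24 - 7} + 64\right) \left(-21\right) = \left(7 \frac{1}{-24 - 7} \left(-16\right) + 64\right) \left(-21\right) = \left(7 \frac{1}{-31} \left(-16\right) + 64\right) \left(-21\right) = \left(7 \left(- \frac{1}{31}\right) \left(-16\right) + 64\right) \left(-21\right) = \left(\frac{112}{31} + 64\right) \left(-21\right) = \frac{2096}{31} \left(-21\right) = - \frac{44016}{31}$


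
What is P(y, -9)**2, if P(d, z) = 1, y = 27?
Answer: 1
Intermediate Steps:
P(y, -9)**2 = 1**2 = 1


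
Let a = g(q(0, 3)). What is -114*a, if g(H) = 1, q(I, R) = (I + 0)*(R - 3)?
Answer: -114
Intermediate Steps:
q(I, R) = I*(-3 + R)
a = 1
-114*a = -114*1 = -114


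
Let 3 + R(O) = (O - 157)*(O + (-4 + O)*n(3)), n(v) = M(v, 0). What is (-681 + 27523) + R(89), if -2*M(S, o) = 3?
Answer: 29457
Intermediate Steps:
M(S, o) = -3/2 (M(S, o) = -½*3 = -3/2)
n(v) = -3/2
R(O) = -3 + (-157 + O)*(6 - O/2) (R(O) = -3 + (O - 157)*(O + (-4 + O)*(-3/2)) = -3 + (-157 + O)*(O + (6 - 3*O/2)) = -3 + (-157 + O)*(6 - O/2))
(-681 + 27523) + R(89) = (-681 + 27523) + (-945 - ½*89² + (169/2)*89) = 26842 + (-945 - ½*7921 + 15041/2) = 26842 + (-945 - 7921/2 + 15041/2) = 26842 + 2615 = 29457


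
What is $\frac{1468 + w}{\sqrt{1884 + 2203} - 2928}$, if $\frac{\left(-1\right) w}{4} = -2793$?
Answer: $- \frac{606720}{140477} - \frac{12640 \sqrt{4087}}{8569097} \approx -4.4133$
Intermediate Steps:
$w = 11172$ ($w = \left(-4\right) \left(-2793\right) = 11172$)
$\frac{1468 + w}{\sqrt{1884 + 2203} - 2928} = \frac{1468 + 11172}{\sqrt{1884 + 2203} - 2928} = \frac{12640}{\sqrt{4087} - 2928} = \frac{12640}{-2928 + \sqrt{4087}}$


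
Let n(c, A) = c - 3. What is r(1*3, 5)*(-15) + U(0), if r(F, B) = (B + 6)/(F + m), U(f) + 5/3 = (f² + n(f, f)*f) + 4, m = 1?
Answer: -467/12 ≈ -38.917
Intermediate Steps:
n(c, A) = -3 + c
U(f) = 7/3 + f² + f*(-3 + f) (U(f) = -5/3 + ((f² + (-3 + f)*f) + 4) = -5/3 + ((f² + f*(-3 + f)) + 4) = -5/3 + (4 + f² + f*(-3 + f)) = 7/3 + f² + f*(-3 + f))
r(F, B) = (6 + B)/(1 + F) (r(F, B) = (B + 6)/(F + 1) = (6 + B)/(1 + F))
r(1*3, 5)*(-15) + U(0) = ((6 + 5)/(1 + 1*3))*(-15) + (7/3 - 3*0 + 2*0²) = (11/(1 + 3))*(-15) + (7/3 + 0 + 2*0) = (11/4)*(-15) + (7/3 + 0 + 0) = ((¼)*11)*(-15) + 7/3 = (11/4)*(-15) + 7/3 = -165/4 + 7/3 = -467/12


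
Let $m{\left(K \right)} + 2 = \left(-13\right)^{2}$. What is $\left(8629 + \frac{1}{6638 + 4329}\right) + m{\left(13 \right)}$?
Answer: $\frac{96465733}{10967} \approx 8796.0$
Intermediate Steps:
$m{\left(K \right)} = 167$ ($m{\left(K \right)} = -2 + \left(-13\right)^{2} = -2 + 169 = 167$)
$\left(8629 + \frac{1}{6638 + 4329}\right) + m{\left(13 \right)} = \left(8629 + \frac{1}{6638 + 4329}\right) + 167 = \left(8629 + \frac{1}{10967}\right) + 167 = \frac{94634244}{10967} + 167 = \frac{96465733}{10967}$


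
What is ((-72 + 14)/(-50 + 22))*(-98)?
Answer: -203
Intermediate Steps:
((-72 + 14)/(-50 + 22))*(-98) = -58/(-28)*(-98) = -58*(-1/28)*(-98) = (29/14)*(-98) = -203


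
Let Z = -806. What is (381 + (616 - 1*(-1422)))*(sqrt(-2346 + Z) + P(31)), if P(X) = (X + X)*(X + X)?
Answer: 9298636 + 9676*I*sqrt(197) ≈ 9.2986e+6 + 1.3581e+5*I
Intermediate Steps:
P(X) = 4*X**2 (P(X) = (2*X)*(2*X) = 4*X**2)
(381 + (616 - 1*(-1422)))*(sqrt(-2346 + Z) + P(31)) = (381 + (616 - 1*(-1422)))*(sqrt(-2346 - 806) + 4*31**2) = (381 + (616 + 1422))*(sqrt(-3152) + 4*961) = (381 + 2038)*(4*I*sqrt(197) + 3844) = 2419*(3844 + 4*I*sqrt(197)) = 9298636 + 9676*I*sqrt(197)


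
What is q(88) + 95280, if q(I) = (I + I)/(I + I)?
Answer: 95281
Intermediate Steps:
q(I) = 1 (q(I) = (2*I)/((2*I)) = (2*I)*(1/(2*I)) = 1)
q(88) + 95280 = 1 + 95280 = 95281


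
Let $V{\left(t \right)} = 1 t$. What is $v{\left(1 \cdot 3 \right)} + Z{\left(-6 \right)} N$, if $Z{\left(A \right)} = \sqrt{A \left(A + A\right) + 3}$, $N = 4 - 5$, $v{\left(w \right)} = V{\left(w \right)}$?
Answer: $3 - 5 \sqrt{3} \approx -5.6603$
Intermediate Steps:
$V{\left(t \right)} = t$
$v{\left(w \right)} = w$
$N = -1$ ($N = 4 - 5 = -1$)
$Z{\left(A \right)} = \sqrt{3 + 2 A^{2}}$ ($Z{\left(A \right)} = \sqrt{A 2 A + 3} = \sqrt{2 A^{2} + 3} = \sqrt{3 + 2 A^{2}}$)
$v{\left(1 \cdot 3 \right)} + Z{\left(-6 \right)} N = 1 \cdot 3 + \sqrt{3 + 2 \left(-6\right)^{2}} \left(-1\right) = 3 + \sqrt{3 + 2 \cdot 36} \left(-1\right) = 3 + \sqrt{3 + 72} \left(-1\right) = 3 + \sqrt{75} \left(-1\right) = 3 + 5 \sqrt{3} \left(-1\right) = 3 - 5 \sqrt{3}$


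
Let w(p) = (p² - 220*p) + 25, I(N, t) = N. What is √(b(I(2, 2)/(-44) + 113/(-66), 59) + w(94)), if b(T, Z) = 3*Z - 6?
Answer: 8*I*√182 ≈ 107.93*I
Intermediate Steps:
w(p) = 25 + p² - 220*p
b(T, Z) = -6 + 3*Z
√(b(I(2, 2)/(-44) + 113/(-66), 59) + w(94)) = √((-6 + 3*59) + (25 + 94² - 220*94)) = √((-6 + 177) + (25 + 8836 - 20680)) = √(171 - 11819) = √(-11648) = 8*I*√182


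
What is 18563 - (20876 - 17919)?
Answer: 15606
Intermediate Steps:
18563 - (20876 - 17919) = 18563 - 1*2957 = 18563 - 2957 = 15606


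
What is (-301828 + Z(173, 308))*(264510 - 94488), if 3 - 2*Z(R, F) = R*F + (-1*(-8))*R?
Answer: -55964526531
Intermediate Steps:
Z(R, F) = 3/2 - 4*R - F*R/2 (Z(R, F) = 3/2 - (R*F + (-1*(-8))*R)/2 = 3/2 - (F*R + 8*R)/2 = 3/2 - (8*R + F*R)/2 = 3/2 + (-4*R - F*R/2) = 3/2 - 4*R - F*R/2)
(-301828 + Z(173, 308))*(264510 - 94488) = (-301828 + (3/2 - 4*173 - 1/2*308*173))*(264510 - 94488) = (-301828 + (3/2 - 692 - 26642))*170022 = (-301828 - 54665/2)*170022 = -658321/2*170022 = -55964526531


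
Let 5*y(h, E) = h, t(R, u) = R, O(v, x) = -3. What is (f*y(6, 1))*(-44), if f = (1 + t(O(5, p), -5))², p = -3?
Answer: -1056/5 ≈ -211.20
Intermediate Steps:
f = 4 (f = (1 - 3)² = (-2)² = 4)
y(h, E) = h/5
(f*y(6, 1))*(-44) = (4*((⅕)*6))*(-44) = (4*(6/5))*(-44) = (24/5)*(-44) = -1056/5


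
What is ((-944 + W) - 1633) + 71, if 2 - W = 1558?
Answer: -4062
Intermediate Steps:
W = -1556 (W = 2 - 1*1558 = 2 - 1558 = -1556)
((-944 + W) - 1633) + 71 = ((-944 - 1556) - 1633) + 71 = (-2500 - 1633) + 71 = -4133 + 71 = -4062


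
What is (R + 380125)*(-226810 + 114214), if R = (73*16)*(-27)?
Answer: -39249727044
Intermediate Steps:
R = -31536 (R = 1168*(-27) = -31536)
(R + 380125)*(-226810 + 114214) = (-31536 + 380125)*(-226810 + 114214) = 348589*(-112596) = -39249727044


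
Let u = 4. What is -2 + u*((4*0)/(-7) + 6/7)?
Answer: 10/7 ≈ 1.4286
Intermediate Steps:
-2 + u*((4*0)/(-7) + 6/7) = -2 + 4*((4*0)/(-7) + 6/7) = -2 + 4*(0*(-⅐) + 6*(⅐)) = -2 + 4*(0 + 6/7) = -2 + 4*(6/7) = -2 + 24/7 = 10/7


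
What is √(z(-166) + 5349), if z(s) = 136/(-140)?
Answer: √6551335/35 ≈ 73.130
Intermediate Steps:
z(s) = -34/35 (z(s) = 136*(-1/140) = -34/35)
√(z(-166) + 5349) = √(-34/35 + 5349) = √(187181/35) = √6551335/35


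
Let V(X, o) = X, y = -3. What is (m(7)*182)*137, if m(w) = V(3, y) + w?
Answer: 249340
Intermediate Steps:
m(w) = 3 + w
(m(7)*182)*137 = ((3 + 7)*182)*137 = (10*182)*137 = 1820*137 = 249340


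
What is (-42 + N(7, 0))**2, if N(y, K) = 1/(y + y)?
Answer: 344569/196 ≈ 1758.0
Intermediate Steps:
N(y, K) = 1/(2*y)
(-42 + N(7, 0))**2 = (-42 + (1/2)/7)**2 = (-42 + (1/2)*(1/7))**2 = (-42 + 1/14)**2 = (-587/14)**2 = 344569/196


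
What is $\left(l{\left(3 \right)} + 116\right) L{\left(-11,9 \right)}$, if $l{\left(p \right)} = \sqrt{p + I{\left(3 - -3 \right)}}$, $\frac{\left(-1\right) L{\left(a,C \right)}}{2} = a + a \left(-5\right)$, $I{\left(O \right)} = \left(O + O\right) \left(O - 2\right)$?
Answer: $-10208 - 88 \sqrt{51} \approx -10836.0$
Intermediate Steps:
$I{\left(O \right)} = 2 O \left(-2 + O\right)$
$L{\left(a,C \right)} = 8 a$ ($L{\left(a,C \right)} = - 2 \left(a + a \left(-5\right)\right) = - 2 \left(a - 5 a\right) = - 2 \left(- 4 a\right) = 8 a$)
$l{\left(p \right)} = \sqrt{48 + p}$ ($l{\left(p \right)} = \sqrt{p + 2 \left(3 - -3\right) \left(-2 + \left(3 - -3\right)\right)} = \sqrt{p + 2 \left(3 + 3\right) \left(-2 + \left(3 + 3\right)\right)} = \sqrt{p + 2 \cdot 6 \left(-2 + 6\right)} = \sqrt{p + 2 \cdot 6 \cdot 4} = \sqrt{p + 48} = \sqrt{48 + p}$)
$\left(l{\left(3 \right)} + 116\right) L{\left(-11,9 \right)} = \left(\sqrt{48 + 3} + 116\right) 8 \left(-11\right) = \left(\sqrt{51} + 116\right) \left(-88\right) = \left(116 + \sqrt{51}\right) \left(-88\right) = -10208 - 88 \sqrt{51}$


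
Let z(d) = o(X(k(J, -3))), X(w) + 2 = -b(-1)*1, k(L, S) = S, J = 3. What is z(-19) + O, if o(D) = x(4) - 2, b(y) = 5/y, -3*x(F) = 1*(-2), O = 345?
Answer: 1031/3 ≈ 343.67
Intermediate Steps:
x(F) = 2/3 (x(F) = -(-2)/3 = -1/3*(-2) = 2/3)
X(w) = 3 (X(w) = -2 - 5/(-1)*1 = -2 - 5*(-1)*1 = -2 - 1*(-5)*1 = -2 + 5*1 = -2 + 5 = 3)
o(D) = -4/3 (o(D) = 2/3 - 2 = -4/3)
z(d) = -4/3
z(-19) + O = -4/3 + 345 = 1031/3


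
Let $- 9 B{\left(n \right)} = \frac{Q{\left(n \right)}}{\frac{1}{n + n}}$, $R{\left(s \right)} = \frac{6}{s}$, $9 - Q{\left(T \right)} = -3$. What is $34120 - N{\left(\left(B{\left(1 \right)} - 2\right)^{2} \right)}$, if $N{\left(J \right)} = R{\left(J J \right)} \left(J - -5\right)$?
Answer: $\frac{655370453}{19208} \approx 34120.0$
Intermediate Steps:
$Q{\left(T \right)} = 12$ ($Q{\left(T \right)} = 9 - -3 = 9 + 3 = 12$)
$B{\left(n \right)} = - \frac{8 n}{3}$ ($B{\left(n \right)} = - \frac{12 \frac{1}{\frac{1}{n + n}}}{9} = - \frac{12 \frac{1}{\frac{1}{2 n}}}{9} = - \frac{12 \frac{1}{\frac{1}{2} \frac{1}{n}}}{9} = - \frac{12 \cdot 2 n}{9} = - \frac{24 n}{9} = - \frac{8 n}{3}$)
$N{\left(J \right)} = \frac{6 \left(5 + J\right)}{J^{2}}$ ($N{\left(J \right)} = \frac{6}{J J} \left(J - -5\right) = \frac{6}{J^{2}} \left(J + 5\right) = \frac{6}{J^{2}} \left(5 + J\right) = \frac{6 \left(5 + J\right)}{J^{2}}$)
$34120 - N{\left(\left(B{\left(1 \right)} - 2\right)^{2} \right)} = 34120 - \frac{6 \left(5 + \left(\left(- \frac{8}{3}\right) 1 - 2\right)^{2}\right)}{\left(\left(- \frac{8}{3}\right) 1 - 2\right)^{4}} = 34120 - \frac{6 \left(5 + \left(- \frac{8}{3} - 2\right)^{2}\right)}{\left(- \frac{8}{3} - 2\right)^{4}} = 34120 - \frac{6 \left(5 + \left(- \frac{14}{3}\right)^{2}\right)}{\frac{38416}{81}} = 34120 - \frac{6 \left(5 + \frac{196}{9}\right)}{\frac{38416}{81}} = 34120 - 6 \cdot \frac{81}{38416} \cdot \frac{241}{9} = 34120 - \frac{6507}{19208} = \frac{655370453}{19208}$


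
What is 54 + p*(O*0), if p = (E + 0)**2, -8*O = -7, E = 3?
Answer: 54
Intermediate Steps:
O = 7/8 (O = -1/8*(-7) = 7/8 ≈ 0.87500)
p = 9 (p = (3 + 0)**2 = 3**2 = 9)
54 + p*(O*0) = 54 + 9*((7/8)*0) = 54 + 9*0 = 54 + 0 = 54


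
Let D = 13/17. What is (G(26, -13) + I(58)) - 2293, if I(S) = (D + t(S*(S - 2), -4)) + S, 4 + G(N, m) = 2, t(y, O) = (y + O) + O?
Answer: 17064/17 ≈ 1003.8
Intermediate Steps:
t(y, O) = y + 2*O (t(y, O) = (O + y) + O = y + 2*O)
G(N, m) = -2 (G(N, m) = -4 + 2 = -2)
D = 13/17 (D = 13*(1/17) = 13/17 ≈ 0.76471)
I(S) = -123/17 + S + S*(-2 + S) (I(S) = (13/17 + (S*(S - 2) + 2*(-4))) + S = (13/17 + (S*(-2 + S) - 8)) + S = (13/17 + (-8 + S*(-2 + S))) + S = (-123/17 + S*(-2 + S)) + S = -123/17 + S + S*(-2 + S))
(G(26, -13) + I(58)) - 2293 = (-2 + (-123/17 + 58**2 - 1*58)) - 2293 = (-2 + (-123/17 + 3364 - 58)) - 2293 = (-2 + 56079/17) - 2293 = 56045/17 - 2293 = 17064/17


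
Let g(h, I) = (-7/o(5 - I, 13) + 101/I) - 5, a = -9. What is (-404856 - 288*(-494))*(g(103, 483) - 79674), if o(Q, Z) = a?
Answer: 481209942088/23 ≈ 2.0922e+10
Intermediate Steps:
o(Q, Z) = -9
g(h, I) = -38/9 + 101/I (g(h, I) = (-7/(-9) + 101/I) - 5 = (-7*(-⅑) + 101/I) - 5 = (7/9 + 101/I) - 5 = -38/9 + 101/I)
(-404856 - 288*(-494))*(g(103, 483) - 79674) = (-404856 - 288*(-494))*((-38/9 + 101/483) - 79674) = (-404856 + 142272)*((-38/9 + 101*(1/483)) - 79674) = -262584*((-38/9 + 101/483) - 79674) = -262584*(-5815/1449 - 79674) = -262584*(-115453441/1449) = 481209942088/23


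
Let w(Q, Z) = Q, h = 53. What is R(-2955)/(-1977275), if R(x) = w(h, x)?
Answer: -53/1977275 ≈ -2.6805e-5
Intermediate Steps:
R(x) = 53
R(-2955)/(-1977275) = 53/(-1977275) = 53*(-1/1977275) = -53/1977275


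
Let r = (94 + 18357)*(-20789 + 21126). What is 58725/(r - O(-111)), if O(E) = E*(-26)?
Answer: 58725/6215101 ≈ 0.0094488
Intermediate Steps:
r = 6217987 (r = 18451*337 = 6217987)
O(E) = -26*E
58725/(r - O(-111)) = 58725/(6217987 - (-26)*(-111)) = 58725/(6217987 - 1*2886) = 58725/(6217987 - 2886) = 58725/6215101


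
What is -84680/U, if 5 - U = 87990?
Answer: 16936/17597 ≈ 0.96244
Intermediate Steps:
U = -87985 (U = 5 - 1*87990 = 5 - 87990 = -87985)
-84680/U = -84680/(-87985) = -84680*(-1/87985) = 16936/17597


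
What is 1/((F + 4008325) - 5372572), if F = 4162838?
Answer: 1/2798591 ≈ 3.5732e-7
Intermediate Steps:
1/((F + 4008325) - 5372572) = 1/((4162838 + 4008325) - 5372572) = 1/(8171163 - 5372572) = 1/2798591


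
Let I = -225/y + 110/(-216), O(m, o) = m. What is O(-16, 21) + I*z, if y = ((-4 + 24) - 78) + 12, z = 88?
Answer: 229534/621 ≈ 369.62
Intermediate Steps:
y = -46 (y = (20 - 78) + 12 = -58 + 12 = -46)
I = 10885/2484 (I = -225/(-46) + 110/(-216) = -225*(-1/46) + 110*(-1/216) = 225/46 - 55/108 = 10885/2484 ≈ 4.3820)
O(-16, 21) + I*z = -16 + (10885/2484)*88 = -16 + 239470/621 = 229534/621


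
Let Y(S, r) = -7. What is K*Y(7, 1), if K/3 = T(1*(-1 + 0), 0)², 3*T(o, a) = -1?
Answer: -7/3 ≈ -2.3333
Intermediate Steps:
T(o, a) = -⅓ (T(o, a) = (⅓)*(-1) = -⅓)
K = ⅓ (K = 3*(-⅓)² = 3*(⅑) = ⅓ ≈ 0.33333)
K*Y(7, 1) = (⅓)*(-7) = -7/3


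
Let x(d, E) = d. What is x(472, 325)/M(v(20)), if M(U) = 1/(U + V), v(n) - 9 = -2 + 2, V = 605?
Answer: 289808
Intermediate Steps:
v(n) = 9 (v(n) = 9 + (-2 + 2) = 9 + 0 = 9)
M(U) = 1/(605 + U) (M(U) = 1/(U + 605) = 1/(605 + U))
x(472, 325)/M(v(20)) = 472/(1/(605 + 9)) = 472/(1/614) = 472*614 = 289808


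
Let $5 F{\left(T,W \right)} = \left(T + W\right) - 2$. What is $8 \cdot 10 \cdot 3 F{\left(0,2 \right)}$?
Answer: $0$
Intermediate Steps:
$F{\left(T,W \right)} = - \frac{2}{5} + \frac{T}{5} + \frac{W}{5}$ ($F{\left(T,W \right)} = \frac{\left(T + W\right) - 2}{5} = \frac{-2 + T + W}{5} = - \frac{2}{5} + \frac{T}{5} + \frac{W}{5}$)
$8 \cdot 10 \cdot 3 F{\left(0,2 \right)} = 8 \cdot 10 \cdot 3 \left(- \frac{2}{5} + \frac{1}{5} \cdot 0 + \frac{1}{5} \cdot 2\right) = 80 \cdot 3 \left(- \frac{2}{5} + 0 + \frac{2}{5}\right) = 80 \cdot 3 \cdot 0 = 80 \cdot 0 = 0$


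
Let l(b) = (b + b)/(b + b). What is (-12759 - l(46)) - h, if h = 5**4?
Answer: -13385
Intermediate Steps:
h = 625
l(b) = 1 (l(b) = (2*b)/((2*b)) = (2*b)*(1/(2*b)) = 1)
(-12759 - l(46)) - h = (-12759 - 1*1) - 1*625 = (-12759 - 1) - 625 = -12760 - 625 = -13385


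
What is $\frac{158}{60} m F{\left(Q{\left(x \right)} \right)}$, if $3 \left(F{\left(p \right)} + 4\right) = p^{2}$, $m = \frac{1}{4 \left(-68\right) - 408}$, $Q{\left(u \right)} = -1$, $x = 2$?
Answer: $\frac{869}{61200} \approx 0.014199$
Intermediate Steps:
$m = - \frac{1}{680}$ ($m = \frac{1}{-272 - 408} = \frac{1}{-680} = - \frac{1}{680} \approx -0.0014706$)
$F{\left(p \right)} = -4 + \frac{p^{2}}{3}$
$\frac{158}{60} m F{\left(Q{\left(x \right)} \right)} = \frac{158}{60} \left(- \frac{1}{680}\right) \left(-4 + \frac{\left(-1\right)^{2}}{3}\right) = 158 \cdot \frac{1}{60} \left(- \frac{1}{680}\right) \left(-4 + \frac{1}{3} \cdot 1\right) = \frac{79}{30} \left(- \frac{1}{680}\right) \left(-4 + \frac{1}{3}\right) = \left(- \frac{79}{20400}\right) \left(- \frac{11}{3}\right) = \frac{869}{61200}$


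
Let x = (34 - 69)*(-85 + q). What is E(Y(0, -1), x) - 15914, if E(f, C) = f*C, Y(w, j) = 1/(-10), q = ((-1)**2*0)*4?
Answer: -32423/2 ≈ -16212.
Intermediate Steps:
q = 0 (q = (1*0)*4 = 0*4 = 0)
Y(w, j) = -1/10
x = 2975 (x = (34 - 69)*(-85 + 0) = -35*(-85) = 2975)
E(f, C) = C*f
E(Y(0, -1), x) - 15914 = 2975*(-1/10) - 15914 = -595/2 - 15914 = -32423/2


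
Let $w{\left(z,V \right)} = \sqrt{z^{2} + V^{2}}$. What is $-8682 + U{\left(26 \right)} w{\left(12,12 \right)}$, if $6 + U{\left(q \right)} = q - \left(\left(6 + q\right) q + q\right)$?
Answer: $-8682 - 10056 \sqrt{2} \approx -22903.0$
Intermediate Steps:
$w{\left(z,V \right)} = \sqrt{V^{2} + z^{2}}$
$U{\left(q \right)} = -6 - q \left(6 + q\right)$ ($U{\left(q \right)} = -6 + \left(q - \left(\left(6 + q\right) q + q\right)\right) = -6 + \left(q - \left(q \left(6 + q\right) + q\right)\right) = -6 + \left(q - \left(q + q \left(6 + q\right)\right)\right) = -6 - q \left(6 + q\right)$)
$-8682 + U{\left(26 \right)} w{\left(12,12 \right)} = -8682 + \left(-6 - 26^{2} - 156\right) \sqrt{12^{2} + 12^{2}} = -8682 + \left(-6 - 676 - 156\right) \sqrt{144 + 144} = -8682 + \left(-6 - 676 - 156\right) \sqrt{288} = -8682 - 838 \cdot 12 \sqrt{2} = -8682 - 10056 \sqrt{2}$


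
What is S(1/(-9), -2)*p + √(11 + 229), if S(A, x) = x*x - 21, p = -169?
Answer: 2873 + 4*√15 ≈ 2888.5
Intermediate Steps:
S(A, x) = -21 + x² (S(A, x) = x² - 21 = -21 + x²)
S(1/(-9), -2)*p + √(11 + 229) = (-21 + (-2)²)*(-169) + √(11 + 229) = (-21 + 4)*(-169) + √240 = -17*(-169) + 4*√15 = 2873 + 4*√15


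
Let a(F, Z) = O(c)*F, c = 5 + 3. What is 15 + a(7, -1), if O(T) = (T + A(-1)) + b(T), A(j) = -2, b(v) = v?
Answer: 113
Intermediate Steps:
c = 8
O(T) = -2 + 2*T (O(T) = (T - 2) + T = (-2 + T) + T = -2 + 2*T)
a(F, Z) = 14*F (a(F, Z) = (-2 + 2*8)*F = (-2 + 16)*F = 14*F)
15 + a(7, -1) = 15 + 14*7 = 15 + 98 = 113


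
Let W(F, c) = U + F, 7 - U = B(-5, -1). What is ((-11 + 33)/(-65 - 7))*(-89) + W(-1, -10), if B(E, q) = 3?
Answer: 1087/36 ≈ 30.194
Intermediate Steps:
U = 4 (U = 7 - 1*3 = 7 - 3 = 4)
W(F, c) = 4 + F
((-11 + 33)/(-65 - 7))*(-89) + W(-1, -10) = ((-11 + 33)/(-65 - 7))*(-89) + (4 - 1) = (22/(-72))*(-89) + 3 = (22*(-1/72))*(-89) + 3 = -11/36*(-89) + 3 = 979/36 + 3 = 1087/36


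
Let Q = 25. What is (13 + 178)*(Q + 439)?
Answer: 88624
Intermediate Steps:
(13 + 178)*(Q + 439) = (13 + 178)*(25 + 439) = 191*464 = 88624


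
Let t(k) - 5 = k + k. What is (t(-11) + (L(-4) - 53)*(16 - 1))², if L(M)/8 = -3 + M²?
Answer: 559504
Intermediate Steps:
L(M) = -24 + 8*M² (L(M) = 8*(-3 + M²) = -24 + 8*M²)
t(k) = 5 + 2*k (t(k) = 5 + (k + k) = 5 + 2*k)
(t(-11) + (L(-4) - 53)*(16 - 1))² = ((5 + 2*(-11)) + ((-24 + 8*(-4)²) - 53)*(16 - 1))² = ((5 - 22) + ((-24 + 8*16) - 53)*15)² = (-17 + ((-24 + 128) - 53)*15)² = (-17 + (104 - 53)*15)² = (-17 + 51*15)² = (-17 + 765)² = 748² = 559504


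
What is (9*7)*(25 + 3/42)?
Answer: 3159/2 ≈ 1579.5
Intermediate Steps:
(9*7)*(25 + 3/42) = 63*(25 + 3*(1/42)) = 63*(25 + 1/14) = 63*(351/14) = 3159/2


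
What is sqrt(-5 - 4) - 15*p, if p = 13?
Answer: -195 + 3*I ≈ -195.0 + 3.0*I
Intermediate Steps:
sqrt(-5 - 4) - 15*p = sqrt(-5 - 4) - 15*13 = sqrt(-9) - 195 = 3*I - 195 = -195 + 3*I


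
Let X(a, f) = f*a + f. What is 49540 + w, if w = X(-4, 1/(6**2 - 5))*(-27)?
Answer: 1535821/31 ≈ 49543.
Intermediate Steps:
X(a, f) = f + a*f (X(a, f) = a*f + f = f + a*f)
w = 81/31 (w = ((1 - 4)/(6**2 - 5))*(-27) = (-3/(36 - 5))*(-27) = (-3/31)*(-27) = ((1/31)*(-3))*(-27) = -3/31*(-27) = 81/31 ≈ 2.6129)
49540 + w = 49540 + 81/31 = 1535821/31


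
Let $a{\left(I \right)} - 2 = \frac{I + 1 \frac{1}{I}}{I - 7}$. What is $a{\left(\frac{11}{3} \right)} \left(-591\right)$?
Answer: $- \frac{5319}{11} \approx -483.55$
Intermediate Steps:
$a{\left(I \right)} = 2 + \frac{I + \frac{1}{I}}{-7 + I}$ ($a{\left(I \right)} = 2 + \frac{I + 1 \frac{1}{I}}{I - 7} = 2 + \frac{I + \frac{1}{I}}{-7 + I}$)
$a{\left(\frac{11}{3} \right)} \left(-591\right) = \frac{1 - 14 \cdot \frac{11}{3} + 3 \left(\frac{11}{3}\right)^{2}}{\frac{11}{3} \left(-7 + \frac{11}{3}\right)} \left(-591\right) = \frac{1 - 14 \cdot 11 \cdot \frac{1}{3} + 3 \left(11 \cdot \frac{1}{3}\right)^{2}}{11 \cdot \frac{1}{3} \left(-7 + 11 \cdot \frac{1}{3}\right)} \left(-591\right) = \frac{1 - \frac{154}{3} + 3 \left(\frac{11}{3}\right)^{2}}{\frac{11}{3} \left(-7 + \frac{11}{3}\right)} \left(-591\right) = \frac{3 \left(1 - \frac{154}{3} + 3 \cdot \frac{121}{9}\right)}{11 \left(- \frac{10}{3}\right)} \left(-591\right) = \frac{3}{11} \left(- \frac{3}{10}\right) \left(1 - \frac{154}{3} + \frac{121}{3}\right) \left(-591\right) = \frac{3}{11} \left(- \frac{3}{10}\right) \left(-10\right) \left(-591\right) = \frac{9}{11} \left(-591\right) = - \frac{5319}{11}$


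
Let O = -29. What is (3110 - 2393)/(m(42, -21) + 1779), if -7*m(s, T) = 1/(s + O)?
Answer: 65247/161888 ≈ 0.40304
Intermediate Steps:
m(s, T) = -1/(7*(-29 + s)) (m(s, T) = -1/(7*(s - 29)) = -1/(7*(-29 + s)))
(3110 - 2393)/(m(42, -21) + 1779) = (3110 - 2393)/(-1/(-203 + 7*42) + 1779) = 717/(-1/(-203 + 294) + 1779) = 717/(-1/91 + 1779) = 717/(161888/91) = 717*(91/161888) = 65247/161888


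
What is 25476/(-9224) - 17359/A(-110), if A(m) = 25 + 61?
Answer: -10144397/49579 ≈ -204.61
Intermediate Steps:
A(m) = 86
25476/(-9224) - 17359/A(-110) = 25476/(-9224) - 17359/86 = 25476*(-1/9224) - 17359*1/86 = -6369/2306 - 17359/86 = -10144397/49579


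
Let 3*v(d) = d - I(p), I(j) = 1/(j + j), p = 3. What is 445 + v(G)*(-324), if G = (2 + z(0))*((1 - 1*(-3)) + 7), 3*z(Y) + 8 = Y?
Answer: 1255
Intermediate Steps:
z(Y) = -8/3 + Y/3
I(j) = 1/(2*j)
G = -22/3 (G = (2 + (-8/3 + (1/3)*0))*((1 - 1*(-3)) + 7) = (2 + (-8/3 + 0))*((1 + 3) + 7) = (2 - 8/3)*(4 + 7) = -2/3*11 = -22/3 ≈ -7.3333)
v(d) = -1/18 + d/3 (v(d) = (d - 1/(2*3))/3 = (d - 1*1/6)/3 = (d - 1/6)/3 = (-1/6 + d)/3 = -1/18 + d/3)
445 + v(G)*(-324) = 445 + (-1/18 + (1/3)*(-22/3))*(-324) = 445 + (-1/18 - 22/9)*(-324) = 445 - 5/2*(-324) = 445 + 810 = 1255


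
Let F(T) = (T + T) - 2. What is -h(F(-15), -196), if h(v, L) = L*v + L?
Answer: -6076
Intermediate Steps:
F(T) = -2 + 2*T (F(T) = 2*T - 2 = -2 + 2*T)
h(v, L) = L + L*v
-h(F(-15), -196) = -(-196)*(1 + (-2 + 2*(-15))) = -(-196)*(1 + (-2 - 30)) = -(-196)*(1 - 32) = -(-196)*(-31) = -1*6076 = -6076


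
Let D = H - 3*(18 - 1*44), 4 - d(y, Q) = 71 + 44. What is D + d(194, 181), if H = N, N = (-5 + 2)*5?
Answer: -48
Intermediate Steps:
N = -15 (N = -3*5 = -15)
H = -15
d(y, Q) = -111 (d(y, Q) = 4 - (71 + 44) = 4 - 1*115 = 4 - 115 = -111)
D = 63 (D = -15 - 3*(18 - 1*44) = -15 - 3*(18 - 44) = -15 - 3*(-26) = -15 + 78 = 63)
D + d(194, 181) = 63 - 111 = -48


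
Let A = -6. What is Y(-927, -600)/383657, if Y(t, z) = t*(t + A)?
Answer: 864891/383657 ≈ 2.2543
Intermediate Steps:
Y(t, z) = t*(-6 + t) (Y(t, z) = t*(t - 6) = t*(-6 + t))
Y(-927, -600)/383657 = -927*(-6 - 927)/383657 = -927*(-933)*(1/383657) = 864891*(1/383657) = 864891/383657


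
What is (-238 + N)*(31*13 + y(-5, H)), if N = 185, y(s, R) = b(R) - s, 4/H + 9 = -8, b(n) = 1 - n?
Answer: -368721/17 ≈ -21689.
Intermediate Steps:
H = -4/17 (H = 4/(-9 - 8) = 4/(-17) = 4*(-1/17) = -4/17 ≈ -0.23529)
y(s, R) = 1 - R - s (y(s, R) = (1 - R) - s = 1 - R - s)
(-238 + N)*(31*13 + y(-5, H)) = (-238 + 185)*(31*13 + (1 - 1*(-4/17) - 1*(-5))) = -53*(403 + (1 + 4/17 + 5)) = -53*(403 + 106/17) = -53*6957/17 = -368721/17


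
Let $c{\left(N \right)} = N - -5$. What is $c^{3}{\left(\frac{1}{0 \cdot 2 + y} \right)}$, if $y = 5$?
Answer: $\frac{17576}{125} \approx 140.61$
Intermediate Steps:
$c{\left(N \right)} = 5 + N$ ($c{\left(N \right)} = N + 5 = 5 + N$)
$c^{3}{\left(\frac{1}{0 \cdot 2 + y} \right)} = \left(5 + \frac{1}{0 \cdot 2 + 5}\right)^{3} = \left(5 + \frac{1}{0 + 5}\right)^{3} = \left(5 + \frac{1}{5}\right)^{3} = \left(\frac{26}{5}\right)^{3} = \frac{17576}{125}$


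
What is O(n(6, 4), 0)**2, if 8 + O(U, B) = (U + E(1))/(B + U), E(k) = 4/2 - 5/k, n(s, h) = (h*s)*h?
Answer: 50625/1024 ≈ 49.438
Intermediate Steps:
n(s, h) = s*h**2
E(k) = 2 - 5/k (E(k) = 4*(1/2) - 5/k = 2 - 5/k)
O(U, B) = -8 + (-3 + U)/(B + U) (O(U, B) = -8 + (U + (2 - 5/1))/(B + U) = -8 + (U + (2 - 5*1))/(B + U) = -8 + (U + (2 - 5))/(B + U) = -8 + (U - 3)/(B + U) = -8 + (-3 + U)/(B + U))
O(n(6, 4), 0)**2 = ((-3 - 8*0 - 42*4**2)/(0 + 6*4**2))**2 = ((-3 + 0 - 42*16)/(0 + 6*16))**2 = ((-3 + 0 - 7*96)/(0 + 96))**2 = ((-3 + 0 - 672)/96)**2 = ((1/96)*(-675))**2 = (-225/32)**2 = 50625/1024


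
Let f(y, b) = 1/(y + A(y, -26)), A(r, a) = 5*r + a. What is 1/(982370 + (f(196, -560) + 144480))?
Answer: 1150/1295877501 ≈ 8.8743e-7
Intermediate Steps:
A(r, a) = a + 5*r
f(y, b) = 1/(-26 + 6*y) (f(y, b) = 1/(y + (-26 + 5*y)) = 1/(-26 + 6*y))
1/(982370 + (f(196, -560) + 144480)) = 1/(982370 + (1/(2*(-13 + 3*196)) + 144480)) = 1/(982370 + (1/(2*(-13 + 588)) + 144480)) = 1/(982370 + ((1/2)/575 + 144480)) = 1/(982370 + ((1/2)*(1/575) + 144480)) = 1/(982370 + (1/1150 + 144480)) = 1/(982370 + 166152001/1150) = 1/(1295877501/1150) = 1150/1295877501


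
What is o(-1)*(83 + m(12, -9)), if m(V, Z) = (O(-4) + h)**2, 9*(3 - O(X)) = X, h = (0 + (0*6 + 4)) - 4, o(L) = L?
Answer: -7684/81 ≈ -94.864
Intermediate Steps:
h = 0 (h = (0 + (0 + 4)) - 4 = (0 + 4) - 4 = 4 - 4 = 0)
O(X) = 3 - X/9
m(V, Z) = 961/81 (m(V, Z) = ((3 - 1/9*(-4)) + 0)**2 = ((3 + 4/9) + 0)**2 = (31/9 + 0)**2 = (31/9)**2 = 961/81)
o(-1)*(83 + m(12, -9)) = -(83 + 961/81) = -1*7684/81 = -7684/81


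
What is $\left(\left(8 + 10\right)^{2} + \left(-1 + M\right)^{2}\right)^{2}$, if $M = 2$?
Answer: $105625$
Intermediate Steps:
$\left(\left(8 + 10\right)^{2} + \left(-1 + M\right)^{2}\right)^{2} = \left(\left(8 + 10\right)^{2} + \left(-1 + 2\right)^{2}\right)^{2} = \left(18^{2} + 1^{2}\right)^{2} = \left(324 + 1\right)^{2} = 325^{2} = 105625$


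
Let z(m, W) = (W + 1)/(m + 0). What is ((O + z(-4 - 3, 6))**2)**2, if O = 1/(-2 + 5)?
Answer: 16/81 ≈ 0.19753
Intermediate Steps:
z(m, W) = (1 + W)/m
O = 1/3 ≈ 0.33333
((O + z(-4 - 3, 6))**2)**2 = ((1/3 + (1 + 6)/(-4 - 3))**2)**2 = ((1/3 + 7/(-7))**2)**2 = ((1/3 - 1/7*7)**2)**2 = ((1/3 - 1)**2)**2 = ((-2/3)**2)**2 = (4/9)**2 = 16/81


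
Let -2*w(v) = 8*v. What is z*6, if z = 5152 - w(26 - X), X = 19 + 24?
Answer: 30504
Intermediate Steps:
X = 43
w(v) = -4*v
z = 5084 (z = 5152 - (-4)*(26 - 1*43) = 5152 - (-4)*(26 - 43) = 5152 - (-4)*(-17) = 5152 - 1*68 = 5152 - 68 = 5084)
z*6 = 5084*6 = 30504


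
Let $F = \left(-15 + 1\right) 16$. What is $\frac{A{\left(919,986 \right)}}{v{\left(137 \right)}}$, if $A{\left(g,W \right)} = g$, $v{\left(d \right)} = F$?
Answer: $- \frac{919}{224} \approx -4.1027$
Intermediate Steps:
$F = -224$ ($F = \left(-14\right) 16 = -224$)
$v{\left(d \right)} = -224$
$\frac{A{\left(919,986 \right)}}{v{\left(137 \right)}} = \frac{919}{-224} = 919 \left(- \frac{1}{224}\right) = - \frac{919}{224}$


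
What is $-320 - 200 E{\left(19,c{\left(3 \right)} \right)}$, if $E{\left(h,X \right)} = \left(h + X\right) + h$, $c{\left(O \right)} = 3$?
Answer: $-8520$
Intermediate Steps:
$E{\left(h,X \right)} = X + 2 h$ ($E{\left(h,X \right)} = \left(X + h\right) + h = X + 2 h$)
$-320 - 200 E{\left(19,c{\left(3 \right)} \right)} = -320 - 200 \left(3 + 2 \cdot 19\right) = -320 - 200 \left(3 + 38\right) = -320 - 8200 = -8520$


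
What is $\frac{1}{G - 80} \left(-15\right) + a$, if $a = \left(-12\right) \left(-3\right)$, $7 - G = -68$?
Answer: $39$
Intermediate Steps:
$G = 75$ ($G = 7 - -68 = 7 + 68 = 75$)
$a = 36$
$\frac{1}{G - 80} \left(-15\right) + a = \frac{1}{75 - 80} \left(-15\right) + 36 = \frac{1}{-5} \left(-15\right) + 36 = \left(- \frac{1}{5}\right) \left(-15\right) + 36 = 3 + 36 = 39$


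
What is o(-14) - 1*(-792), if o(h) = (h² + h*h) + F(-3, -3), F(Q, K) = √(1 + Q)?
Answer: 1184 + I*√2 ≈ 1184.0 + 1.4142*I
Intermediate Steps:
o(h) = 2*h² + I*√2 (o(h) = (h² + h*h) + √(1 - 3) = (h² + h²) + √(-2) = 2*h² + I*√2)
o(-14) - 1*(-792) = (2*(-14)² + I*√2) - 1*(-792) = (2*196 + I*√2) + 792 = (392 + I*√2) + 792 = 1184 + I*√2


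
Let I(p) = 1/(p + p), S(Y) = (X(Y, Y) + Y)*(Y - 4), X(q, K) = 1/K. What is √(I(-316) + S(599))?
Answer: √12769468073248802/189284 ≈ 597.00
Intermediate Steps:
X(q, K) = 1/K
S(Y) = (-4 + Y)*(Y + 1/Y) (S(Y) = (1/Y + Y)*(Y - 4) = (Y + 1/Y)*(-4 + Y) = (-4 + Y)*(Y + 1/Y))
I(p) = 1/(2*p)
√(I(-316) + S(599)) = √((½)/(-316) + (1 + 599² - 4*599 - 4/599)) = √((½)*(-1/316) + (1 + 358801 - 2396 - 4*1/599)) = √(-1/632 + (1 + 358801 - 2396 - 4/599)) = √(-1/632 + 213487190/599) = √(134923903481/378568) = √12769468073248802/189284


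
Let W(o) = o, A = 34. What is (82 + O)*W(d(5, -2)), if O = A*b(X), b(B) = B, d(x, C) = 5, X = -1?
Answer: 240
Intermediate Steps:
O = -34 (O = 34*(-1) = -34)
(82 + O)*W(d(5, -2)) = (82 - 34)*5 = 48*5 = 240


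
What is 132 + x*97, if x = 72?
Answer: 7116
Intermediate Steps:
132 + x*97 = 132 + 72*97 = 132 + 6984 = 7116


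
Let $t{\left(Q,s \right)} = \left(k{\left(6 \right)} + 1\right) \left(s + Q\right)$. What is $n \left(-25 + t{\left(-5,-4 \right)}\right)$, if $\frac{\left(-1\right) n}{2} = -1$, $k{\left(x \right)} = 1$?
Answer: $-86$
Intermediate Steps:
$n = 2$ ($n = \left(-2\right) \left(-1\right) = 2$)
$t{\left(Q,s \right)} = 2 Q + 2 s$ ($t{\left(Q,s \right)} = \left(1 + 1\right) \left(s + Q\right) = 2 \left(Q + s\right) = 2 Q + 2 s$)
$n \left(-25 + t{\left(-5,-4 \right)}\right) = 2 \left(-25 + \left(2 \left(-5\right) + 2 \left(-4\right)\right)\right) = 2 \left(-25 - 18\right) = 2 \left(-43\right) = -86$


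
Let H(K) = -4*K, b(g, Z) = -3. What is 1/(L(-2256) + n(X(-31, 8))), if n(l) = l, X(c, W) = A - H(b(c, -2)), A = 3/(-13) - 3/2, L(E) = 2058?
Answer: 26/53151 ≈ 0.00048917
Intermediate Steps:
A = -45/26 (A = 3*(-1/13) - 3*½ = -3/13 - 3/2 = -45/26 ≈ -1.7308)
X(c, W) = -357/26 (X(c, W) = -45/26 - (-4)*(-3) = -45/26 - 1*12 = -45/26 - 12 = -357/26)
1/(L(-2256) + n(X(-31, 8))) = 1/(2058 - 357/26) = 1/(53151/26) = 26/53151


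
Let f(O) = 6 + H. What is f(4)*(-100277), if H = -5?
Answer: -100277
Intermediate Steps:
f(O) = 1 (f(O) = 6 - 5 = 1)
f(4)*(-100277) = 1*(-100277) = -100277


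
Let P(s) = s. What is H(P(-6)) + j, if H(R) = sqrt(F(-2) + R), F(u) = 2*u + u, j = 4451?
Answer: 4451 + 2*I*sqrt(3) ≈ 4451.0 + 3.4641*I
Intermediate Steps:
F(u) = 3*u
H(R) = sqrt(-6 + R) (H(R) = sqrt(3*(-2) + R) = sqrt(-6 + R))
H(P(-6)) + j = sqrt(-6 - 6) + 4451 = sqrt(-12) + 4451 = 2*I*sqrt(3) + 4451 = 4451 + 2*I*sqrt(3)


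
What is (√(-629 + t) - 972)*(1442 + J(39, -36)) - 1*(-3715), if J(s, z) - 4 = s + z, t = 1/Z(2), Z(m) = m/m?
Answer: -1404713 + 2898*I*√157 ≈ -1.4047e+6 + 36312.0*I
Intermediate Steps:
Z(m) = 1
t = 1 (t = 1/1 = 1)
J(s, z) = 4 + s + z (J(s, z) = 4 + (s + z) = 4 + s + z)
(√(-629 + t) - 972)*(1442 + J(39, -36)) - 1*(-3715) = (√(-629 + 1) - 972)*(1442 + (4 + 39 - 36)) - 1*(-3715) = (√(-628) - 972)*(1442 + 7) + 3715 = (2*I*√157 - 972)*1449 + 3715 = (-972 + 2*I*√157)*1449 + 3715 = (-1408428 + 2898*I*√157) + 3715 = -1404713 + 2898*I*√157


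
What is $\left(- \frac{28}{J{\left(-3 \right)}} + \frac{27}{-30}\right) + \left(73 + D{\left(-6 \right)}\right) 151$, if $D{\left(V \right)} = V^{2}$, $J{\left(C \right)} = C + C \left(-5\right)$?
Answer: $\frac{493673}{30} \approx 16456.0$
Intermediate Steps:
$J{\left(C \right)} = - 4 C$ ($J{\left(C \right)} = C - 5 C = - 4 C$)
$\left(- \frac{28}{J{\left(-3 \right)}} + \frac{27}{-30}\right) + \left(73 + D{\left(-6 \right)}\right) 151 = \left(- \frac{28}{\left(-4\right) \left(-3\right)} + \frac{27}{-30}\right) + \left(73 + \left(-6\right)^{2}\right) 151 = \left(- \frac{28}{12} + 27 \left(- \frac{1}{30}\right)\right) + \left(73 + 36\right) 151 = \left(\left(-28\right) \frac{1}{12} - \frac{9}{10}\right) + 109 \cdot 151 = \left(- \frac{7}{3} - \frac{9}{10}\right) + 16459 = - \frac{97}{30} + 16459 = \frac{493673}{30}$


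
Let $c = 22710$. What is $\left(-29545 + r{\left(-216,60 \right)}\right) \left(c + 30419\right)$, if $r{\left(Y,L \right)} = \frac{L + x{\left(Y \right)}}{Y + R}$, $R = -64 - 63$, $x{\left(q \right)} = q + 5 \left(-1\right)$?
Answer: $- \frac{76913896978}{49} \approx -1.5697 \cdot 10^{9}$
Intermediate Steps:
$x{\left(q \right)} = -5 + q$ ($x{\left(q \right)} = q - 5 = -5 + q$)
$R = -127$ ($R = -64 - 63 = -127$)
$r{\left(Y,L \right)} = \frac{-5 + L + Y}{-127 + Y}$ ($r{\left(Y,L \right)} = \frac{L + \left(-5 + Y\right)}{Y - 127} = \frac{-5 + L + Y}{-127 + Y}$)
$\left(-29545 + r{\left(-216,60 \right)}\right) \left(c + 30419\right) = \left(-29545 + \frac{-5 + 60 - 216}{-127 - 216}\right) \left(22710 + 30419\right) = \left(-29545 + \frac{1}{-343} \left(-161\right)\right) 53129 = \left(-29545 - - \frac{23}{49}\right) 53129 = \left(-29545 + \frac{23}{49}\right) 53129 = \left(- \frac{1447682}{49}\right) 53129 = - \frac{76913896978}{49}$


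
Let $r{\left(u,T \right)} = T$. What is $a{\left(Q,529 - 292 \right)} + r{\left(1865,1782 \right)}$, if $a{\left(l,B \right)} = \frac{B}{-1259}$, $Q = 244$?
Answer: $\frac{2243301}{1259} \approx 1781.8$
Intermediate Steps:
$a{\left(l,B \right)} = - \frac{B}{1259}$ ($a{\left(l,B \right)} = B \left(- \frac{1}{1259}\right) = - \frac{B}{1259}$)
$a{\left(Q,529 - 292 \right)} + r{\left(1865,1782 \right)} = - \frac{529 - 292}{1259} + 1782 = \left(- \frac{1}{1259}\right) 237 + 1782 = - \frac{237}{1259} + 1782 = \frac{2243301}{1259}$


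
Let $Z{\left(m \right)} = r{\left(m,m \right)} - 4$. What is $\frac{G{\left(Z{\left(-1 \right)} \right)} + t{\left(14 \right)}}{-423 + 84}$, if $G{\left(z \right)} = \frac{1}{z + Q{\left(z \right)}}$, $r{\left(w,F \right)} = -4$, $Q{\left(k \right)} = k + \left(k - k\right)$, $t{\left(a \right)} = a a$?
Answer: $- \frac{1045}{1808} \approx -0.57799$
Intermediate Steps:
$t{\left(a \right)} = a^{2}$
$Q{\left(k \right)} = k$ ($Q{\left(k \right)} = k + 0 = k$)
$Z{\left(m \right)} = -8$ ($Z{\left(m \right)} = -4 - 4 = -8$)
$G{\left(z \right)} = \frac{1}{2 z}$ ($G{\left(z \right)} = \frac{1}{z + z} = \frac{1}{2 z}$)
$\frac{G{\left(Z{\left(-1 \right)} \right)} + t{\left(14 \right)}}{-423 + 84} = \frac{\frac{1}{2 \left(-8\right)} + 14^{2}}{-423 + 84} = \frac{\frac{1}{2} \left(- \frac{1}{8}\right) + 196}{-339} = \left(- \frac{1}{16} + 196\right) \left(- \frac{1}{339}\right) = \frac{3135}{16} \left(- \frac{1}{339}\right) = - \frac{1045}{1808}$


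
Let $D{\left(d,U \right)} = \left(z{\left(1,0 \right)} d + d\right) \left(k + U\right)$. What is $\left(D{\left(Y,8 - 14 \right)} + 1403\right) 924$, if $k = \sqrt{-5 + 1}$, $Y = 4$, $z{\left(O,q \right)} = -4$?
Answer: $1362900 - 22176 i \approx 1.3629 \cdot 10^{6} - 22176.0 i$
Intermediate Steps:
$k = 2 i$ ($k = \sqrt{-4} = 2 i \approx 2.0 i$)
$D{\left(d,U \right)} = - 3 d \left(U + 2 i\right)$ ($D{\left(d,U \right)} = \left(- 4 d + d\right) \left(2 i + U\right) = - 3 d \left(U + 2 i\right)$)
$\left(D{\left(Y,8 - 14 \right)} + 1403\right) 924 = \left(3 \cdot 4 \left(- (8 - 14) - 2 i\right) + 1403\right) 924 = \left(3 \cdot 4 \left(\left(-1\right) \left(-6\right) - 2 i\right) + 1403\right) 924 = \left(3 \cdot 4 \left(6 - 2 i\right) + 1403\right) 924 = \left(\left(72 - 24 i\right) + 1403\right) 924 = \left(1475 - 24 i\right) 924 = 1362900 - 22176 i$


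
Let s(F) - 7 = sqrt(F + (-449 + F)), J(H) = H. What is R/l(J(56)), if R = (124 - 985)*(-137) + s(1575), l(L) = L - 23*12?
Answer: -2681/5 - sqrt(2701)/220 ≈ -536.44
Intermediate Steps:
s(F) = 7 + sqrt(-449 + 2*F) (s(F) = 7 + sqrt(F + (-449 + F)) = 7 + sqrt(-449 + 2*F))
l(L) = -276 + L (l(L) = L - 276 = -276 + L)
R = 117964 + sqrt(2701) (R = (124 - 985)*(-137) + (7 + sqrt(-449 + 2*1575)) = -861*(-137) + (7 + sqrt(-449 + 3150)) = 117957 + (7 + sqrt(2701)) = 117964 + sqrt(2701) ≈ 1.1802e+5)
R/l(J(56)) = (117964 + sqrt(2701))/(-276 + 56) = (117964 + sqrt(2701))/(-220) = (117964 + sqrt(2701))*(-1/220) = -2681/5 - sqrt(2701)/220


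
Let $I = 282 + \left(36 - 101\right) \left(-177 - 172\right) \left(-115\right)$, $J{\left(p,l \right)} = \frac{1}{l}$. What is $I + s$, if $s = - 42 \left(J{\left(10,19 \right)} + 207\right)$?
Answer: $- \frac{49726595}{19} \approx -2.6172 \cdot 10^{6}$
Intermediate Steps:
$I = -2608493$ ($I = 282 + \left(-65\right) \left(-349\right) \left(-115\right) = 282 + 22685 \left(-115\right) = 282 - 2608775 = -2608493$)
$s = - \frac{165228}{19}$ ($s = - 42 \left(\frac{1}{19} + 207\right) = \left(-42\right) \frac{3934}{19} = - \frac{165228}{19} \approx -8696.2$)
$I + s = -2608493 - \frac{165228}{19} = - \frac{49726595}{19}$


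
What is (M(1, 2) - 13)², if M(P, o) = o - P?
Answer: 144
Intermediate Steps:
(M(1, 2) - 13)² = ((2 - 1*1) - 13)² = ((2 - 1) - 13)² = (1 - 13)² = (-12)² = 144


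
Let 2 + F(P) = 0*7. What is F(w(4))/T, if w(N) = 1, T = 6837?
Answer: -2/6837 ≈ -0.00029253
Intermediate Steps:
F(P) = -2 (F(P) = -2 + 0*7 = -2 + 0 = -2)
F(w(4))/T = -2/6837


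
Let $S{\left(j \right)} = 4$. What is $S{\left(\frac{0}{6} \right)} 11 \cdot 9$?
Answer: $396$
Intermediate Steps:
$S{\left(\frac{0}{6} \right)} 11 \cdot 9 = 4 \cdot 11 \cdot 9 = 44 \cdot 9 = 396$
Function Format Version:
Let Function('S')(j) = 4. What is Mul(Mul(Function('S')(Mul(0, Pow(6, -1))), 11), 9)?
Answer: 396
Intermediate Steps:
Mul(Mul(Function('S')(Mul(0, Pow(6, -1))), 11), 9) = Mul(Mul(4, 11), 9) = Mul(44, 9) = 396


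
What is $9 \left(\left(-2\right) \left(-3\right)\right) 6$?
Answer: $324$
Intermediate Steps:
$9 \left(\left(-2\right) \left(-3\right)\right) 6 = 9 \cdot 6 \cdot 6 = 54 \cdot 6 = 324$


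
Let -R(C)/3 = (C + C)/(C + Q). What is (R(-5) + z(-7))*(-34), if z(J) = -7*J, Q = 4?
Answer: -646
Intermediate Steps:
R(C) = -6*C/(4 + C) (R(C) = -3*(C + C)/(C + 4) = -3*2*C/(4 + C) = -6*C/(4 + C))
(R(-5) + z(-7))*(-34) = (-6*(-5)/(4 - 5) - 7*(-7))*(-34) = (-6*(-5)/(-1) + 49)*(-34) = (-6*(-5)*(-1) + 49)*(-34) = (-30 + 49)*(-34) = 19*(-34) = -646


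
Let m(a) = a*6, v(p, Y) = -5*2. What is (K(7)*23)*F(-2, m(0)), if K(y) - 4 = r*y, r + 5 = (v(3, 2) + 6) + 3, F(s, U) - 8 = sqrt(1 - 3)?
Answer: -6992 - 874*I*sqrt(2) ≈ -6992.0 - 1236.0*I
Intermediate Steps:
v(p, Y) = -10
m(a) = 6*a
F(s, U) = 8 + I*sqrt(2) (F(s, U) = 8 + sqrt(1 - 3) = 8 + sqrt(-2) = 8 + I*sqrt(2))
r = -6 (r = -5 + ((-10 + 6) + 3) = -5 + (-4 + 3) = -5 - 1 = -6)
K(y) = 4 - 6*y
(K(7)*23)*F(-2, m(0)) = ((4 - 6*7)*23)*(8 + I*sqrt(2)) = ((4 - 42)*23)*(8 + I*sqrt(2)) = (-38*23)*(8 + I*sqrt(2)) = -874*(8 + I*sqrt(2)) = -6992 - 874*I*sqrt(2)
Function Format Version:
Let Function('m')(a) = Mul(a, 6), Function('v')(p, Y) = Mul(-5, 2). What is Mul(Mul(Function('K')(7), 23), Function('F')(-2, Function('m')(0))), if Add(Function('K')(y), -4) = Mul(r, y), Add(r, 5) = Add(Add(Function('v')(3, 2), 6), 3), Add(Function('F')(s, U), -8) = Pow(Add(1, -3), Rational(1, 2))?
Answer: Add(-6992, Mul(-874, I, Pow(2, Rational(1, 2)))) ≈ Add(-6992.0, Mul(-1236.0, I))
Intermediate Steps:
Function('v')(p, Y) = -10
Function('m')(a) = Mul(6, a)
Function('F')(s, U) = Add(8, Mul(I, Pow(2, Rational(1, 2)))) (Function('F')(s, U) = Add(8, Pow(Add(1, -3), Rational(1, 2))) = Add(8, Pow(-2, Rational(1, 2))) = Add(8, Mul(I, Pow(2, Rational(1, 2)))))
r = -6 (r = Add(-5, Add(Add(-10, 6), 3)) = Add(-5, Add(-4, 3)) = Add(-5, -1) = -6)
Function('K')(y) = Add(4, Mul(-6, y))
Mul(Mul(Function('K')(7), 23), Function('F')(-2, Function('m')(0))) = Mul(Mul(Add(4, Mul(-6, 7)), 23), Add(8, Mul(I, Pow(2, Rational(1, 2))))) = Mul(Mul(Add(4, -42), 23), Add(8, Mul(I, Pow(2, Rational(1, 2))))) = Mul(Mul(-38, 23), Add(8, Mul(I, Pow(2, Rational(1, 2))))) = Mul(-874, Add(8, Mul(I, Pow(2, Rational(1, 2))))) = Add(-6992, Mul(-874, I, Pow(2, Rational(1, 2))))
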